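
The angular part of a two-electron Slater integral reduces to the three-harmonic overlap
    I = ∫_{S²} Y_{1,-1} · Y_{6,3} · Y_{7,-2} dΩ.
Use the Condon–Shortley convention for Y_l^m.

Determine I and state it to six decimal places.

Rules hold: Σm=0, L=14 even, 5≤7≤7.
N = 3·13·15 = 585
Δ = 0!·2!·12!/15! = 1/1365
Racah Σ t=0..0: t=0:+1/518400 = 1/518400
⇒ 3j(1 6 7; 0 0 0)² = 7/195, sgn -1
Racah Σ t=0..0: t=0:+1/4354560 = 1/4354560
⇒ 3j(1 6 7; -1 3 -2)² = 2/273, sgn -1
4πI² = N·(3j₀)²·(3jₘ)² = 2/13
I = +1·√(0.153846/4π) = 0.11064668

0.110647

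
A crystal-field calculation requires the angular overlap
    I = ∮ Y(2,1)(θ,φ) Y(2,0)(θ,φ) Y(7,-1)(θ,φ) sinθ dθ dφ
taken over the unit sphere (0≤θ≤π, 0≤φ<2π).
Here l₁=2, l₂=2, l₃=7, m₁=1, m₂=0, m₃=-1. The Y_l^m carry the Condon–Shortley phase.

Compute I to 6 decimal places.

0.000000

triangle: need 0≤l₃≤4, have 7; I=0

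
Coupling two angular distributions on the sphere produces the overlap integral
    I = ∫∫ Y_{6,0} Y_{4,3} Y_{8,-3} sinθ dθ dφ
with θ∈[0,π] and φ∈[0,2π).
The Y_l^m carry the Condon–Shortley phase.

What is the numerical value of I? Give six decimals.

0.139408

Checks pass: Σm=0; 18 even; l₃=8∈[2,10].
(2·6+1)(2·4+1)(2·8+1) = 1989
Δ: 2! 10! 6! / 19! → 1/23279256
sum: t=0:+1/1658880 t=1:−1/518400 t=2:+1/1658880 = -1/1382400
3j²(6 4 8; 0 0 0) = Δ·Π!·Σ² = 504/46189  (sign -1)
sum: t=1:−1/10368000 t=2:+1/4147200 = 1/6912000
3j²(6 4 8; 0 3 -3) = Δ·Π!·Σ² = 189/16796  (sign -1)
combine: 4πI² = 1989·504/46189·189/16796 = 214326/877591
take √, sign +1: I = 0.13940759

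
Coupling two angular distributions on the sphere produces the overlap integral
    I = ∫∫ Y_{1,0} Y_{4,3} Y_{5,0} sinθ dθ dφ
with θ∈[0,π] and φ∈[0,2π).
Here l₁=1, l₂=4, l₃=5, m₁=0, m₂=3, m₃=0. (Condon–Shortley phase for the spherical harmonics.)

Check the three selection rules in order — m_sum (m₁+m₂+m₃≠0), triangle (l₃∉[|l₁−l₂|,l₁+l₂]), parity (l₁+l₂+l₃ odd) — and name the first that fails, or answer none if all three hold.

m_sum

azimuthal sum: 0 + 3 + 0 = 3  ✗
3 ≤ 5 ≤ 5 (triangle on l)
L = 1 + 4 + 5 = 10 (even)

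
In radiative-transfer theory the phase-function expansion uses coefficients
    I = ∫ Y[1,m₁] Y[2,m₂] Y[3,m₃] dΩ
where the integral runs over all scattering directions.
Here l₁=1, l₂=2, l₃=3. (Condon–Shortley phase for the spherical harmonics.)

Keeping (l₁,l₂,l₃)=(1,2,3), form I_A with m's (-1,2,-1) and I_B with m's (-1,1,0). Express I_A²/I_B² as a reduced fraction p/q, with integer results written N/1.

1/3

Shared (l₁,l₂,l₃)=(1,2,3): N and (l;000)² cancel in I_A²/I_B².
A: Δ = 0!·2!·4!/7! = 1/105; Racah Σ t=0..0: t=0:+1/48 = 1/48; ⇒ 3j(1 2 3; -1 2 -1)² = 1/105, sgn +1
B: Δ = 0!·2!·4!/7! = 1/105; Racah Σ t=0..0: t=0:+1/12 = 1/12; ⇒ 3j(1 2 3; -1 1 0)² = 1/35, sgn -1
I_A²/I_B² = (1/105)/(1/35) = 1/3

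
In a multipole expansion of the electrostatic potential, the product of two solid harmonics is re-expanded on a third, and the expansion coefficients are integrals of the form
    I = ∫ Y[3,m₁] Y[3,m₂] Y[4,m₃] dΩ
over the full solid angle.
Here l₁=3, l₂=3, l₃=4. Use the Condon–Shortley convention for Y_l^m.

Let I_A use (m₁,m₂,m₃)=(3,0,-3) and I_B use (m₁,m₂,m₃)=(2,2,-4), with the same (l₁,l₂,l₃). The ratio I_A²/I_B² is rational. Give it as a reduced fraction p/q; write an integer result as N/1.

Shared (l₁,l₂,l₃)=(3,3,4): N and (l;000)² cancel in I_A²/I_B².
A: Δ = 2!·4!·4!/11! = 1/34650; Racah Σ t=0..0: t=0:+1/288 = 1/288; ⇒ 3j(3 3 4; 3 0 -3)² = 1/22, sgn -1
B: Δ = 2!·4!·4!/11! = 1/34650; Racah Σ t=1..1: t=1:−1/576 = -1/576; ⇒ 3j(3 3 4; 2 2 -4)² = 5/99, sgn -1
I_A²/I_B² = (1/22)/(5/99) = 9/10

9/10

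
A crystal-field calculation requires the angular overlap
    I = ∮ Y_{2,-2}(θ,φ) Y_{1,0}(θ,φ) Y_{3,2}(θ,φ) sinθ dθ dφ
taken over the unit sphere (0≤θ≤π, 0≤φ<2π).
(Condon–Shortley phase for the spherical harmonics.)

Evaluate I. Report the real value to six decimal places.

Checks pass: Σm=0; 6 even; l₃=3∈[1,3].
(2·2+1)(2·1+1)(2·3+1) = 105
Δ: 0! 4! 2! / 7! → 1/105
sum: t=0:+1/4 = 1/4
3j²(2 1 3; 0 0 0) = Δ·Π!·Σ² = 3/35  (sign -1)
sum: t=0:+1/24 = 1/24
3j²(2 1 3; -2 0 2) = Δ·Π!·Σ² = 1/21  (sign -1)
combine: 4πI² = 105·3/35·1/21 = 3/7
take √, sign +1: I = 0.18467439

0.184674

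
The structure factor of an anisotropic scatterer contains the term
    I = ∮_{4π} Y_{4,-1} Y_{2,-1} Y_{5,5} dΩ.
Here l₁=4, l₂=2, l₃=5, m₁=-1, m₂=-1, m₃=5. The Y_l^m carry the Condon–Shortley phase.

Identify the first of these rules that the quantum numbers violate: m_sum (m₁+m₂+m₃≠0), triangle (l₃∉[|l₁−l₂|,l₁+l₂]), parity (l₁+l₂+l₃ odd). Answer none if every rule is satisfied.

m_sum

Σmᵢ = 3  ✗
l₃∈[|l₁−l₂|,l₁+l₂]=[2,6], have l₃=5
Σlᵢ = 11 ⇒ odd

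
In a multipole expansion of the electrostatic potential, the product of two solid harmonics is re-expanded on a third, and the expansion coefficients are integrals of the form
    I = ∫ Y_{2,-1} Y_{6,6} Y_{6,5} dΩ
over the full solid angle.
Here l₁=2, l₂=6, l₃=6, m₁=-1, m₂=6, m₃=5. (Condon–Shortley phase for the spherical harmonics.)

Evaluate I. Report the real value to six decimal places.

m-sum = -1 + 6 + 5 = 10 ≠ 0 ⇒ I = 0

0.000000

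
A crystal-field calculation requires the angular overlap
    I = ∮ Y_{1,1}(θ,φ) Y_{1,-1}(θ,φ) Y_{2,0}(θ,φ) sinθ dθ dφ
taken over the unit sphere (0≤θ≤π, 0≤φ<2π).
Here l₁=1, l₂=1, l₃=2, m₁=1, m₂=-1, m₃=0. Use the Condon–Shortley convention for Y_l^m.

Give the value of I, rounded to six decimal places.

0.126157

m-sum 0 ✓  L=4 even ✓  0≤2≤2 ✓
Π(2lᵢ+1) = 3×3×5 = 45
triangle coeff Δ(1,1,2) = 1/30
Σ_t [0,0]: t=0:+1/1 = 1/1
(3j)²=2/15 [(1 1 2; 0 0 0)], sign=+1
Σ_t [0,0]: t=0:+1/4 = 1/4
(3j)²=1/30 [(1 1 2; 1 -1 0)], sign=+1
⇒ 4πI² = 1/5
I = (+1)√(1/5/(4π)) = 0.12615663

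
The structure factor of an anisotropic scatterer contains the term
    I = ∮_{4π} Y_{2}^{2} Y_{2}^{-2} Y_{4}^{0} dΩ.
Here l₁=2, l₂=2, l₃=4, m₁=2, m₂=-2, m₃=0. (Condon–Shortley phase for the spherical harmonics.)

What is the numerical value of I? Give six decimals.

Rules hold: Σm=0, L=8 even, 0≤4≤4.
N = 5·5·9 = 225
Δ = 0!·4!·4!/9! = 1/630
Racah Σ t=0..0: t=0:+1/16 = 1/16
⇒ 3j(2 2 4; 0 0 0)² = 2/35, sgn +1
Racah Σ t=0..0: t=0:+1/576 = 1/576
⇒ 3j(2 2 4; 2 -2 0)² = 1/630, sgn +1
4πI² = N·(3j₀)²·(3jₘ)² = 1/49
I = +1·√(0.0204082/4π) = 0.04029926

0.040299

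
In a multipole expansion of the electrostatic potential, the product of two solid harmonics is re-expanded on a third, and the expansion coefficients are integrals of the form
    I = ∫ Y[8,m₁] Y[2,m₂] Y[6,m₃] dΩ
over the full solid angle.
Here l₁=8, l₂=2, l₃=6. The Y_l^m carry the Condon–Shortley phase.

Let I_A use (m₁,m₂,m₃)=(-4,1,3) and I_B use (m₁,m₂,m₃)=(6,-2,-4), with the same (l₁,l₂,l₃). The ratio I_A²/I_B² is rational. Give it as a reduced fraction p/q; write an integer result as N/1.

l's match ⇒ only the (l;m) 3-j factors differ between A and B.
A: triangle coeff Δ(8,2,6) = 1/30940; Σ_t [3,3]: t=3:−1/13063680 = -1/13063680; (3j)²=44/1547 [(8 2 6; -4 1 3)], sign=+1
B: triangle coeff Δ(8,2,6) = 1/30940; Σ_t [0,0]: t=0:+1/174182400 = 1/174182400; (3j)²=11/340 [(8 2 6; 6 -2 -4)], sign=+1
I_A²/I_B² = (44/1547)/(11/340) = 80/91

80/91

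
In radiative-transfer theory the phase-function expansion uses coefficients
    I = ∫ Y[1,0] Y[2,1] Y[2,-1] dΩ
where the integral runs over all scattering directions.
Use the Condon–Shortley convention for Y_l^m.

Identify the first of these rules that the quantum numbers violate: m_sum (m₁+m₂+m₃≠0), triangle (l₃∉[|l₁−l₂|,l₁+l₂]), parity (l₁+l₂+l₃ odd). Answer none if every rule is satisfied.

azimuthal sum: 0 + 1 − 1 = 0  ✓
1 ≤ 2 ≤ 3 (triangle on l)  ✓
L = 1 + 2 + 2 = 5 (odd)  ✗

parity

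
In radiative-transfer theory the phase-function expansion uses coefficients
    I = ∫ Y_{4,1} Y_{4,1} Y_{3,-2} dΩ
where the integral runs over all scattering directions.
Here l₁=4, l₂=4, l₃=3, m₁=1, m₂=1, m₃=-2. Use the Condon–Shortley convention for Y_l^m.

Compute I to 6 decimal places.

0.000000

L=11 odd ⇒ parity kills the (l;000) factor ⇒ I = 0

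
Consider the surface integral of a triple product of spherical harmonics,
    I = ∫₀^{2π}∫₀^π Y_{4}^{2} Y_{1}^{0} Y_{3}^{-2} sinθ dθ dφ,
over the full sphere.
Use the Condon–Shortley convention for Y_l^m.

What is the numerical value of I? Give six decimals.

Rules hold: Σm=0, L=8 even, 3≤3≤5.
N = 9·3·7 = 189
Δ = 2!·6!·0!/9! = 1/252
Racah Σ t=1..1: t=1:−1/36 = -1/36
⇒ 3j(4 1 3; 0 0 0)² = 4/63, sgn +1
Racah Σ t=1..1: t=1:−1/120 = -1/120
⇒ 3j(4 1 3; 2 0 -2)² = 1/21, sgn +1
4πI² = N·(3j₀)²·(3jₘ)² = 4/7
I = +1·√(0.571429/4π) = 0.21324362

0.213244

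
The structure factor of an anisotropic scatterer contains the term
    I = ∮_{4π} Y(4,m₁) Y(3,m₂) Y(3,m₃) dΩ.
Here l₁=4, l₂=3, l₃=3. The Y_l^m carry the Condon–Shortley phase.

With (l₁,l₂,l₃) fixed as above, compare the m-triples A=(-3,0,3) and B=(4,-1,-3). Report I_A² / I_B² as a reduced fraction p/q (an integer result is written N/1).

l's match ⇒ only the (l;m) 3-j factors differ between A and B.
A: triangle coeff Δ(4,3,3) = 1/34650; Σ_t [3,3]: t=3:−1/288 = -1/288; (3j)²=1/22 [(4 3 3; -3 0 3)], sign=-1
B: triangle coeff Δ(4,3,3) = 1/34650; Σ_t [0,0]: t=0:+1/1152 = 1/1152; (3j)²=1/33 [(4 3 3; 4 -1 -3)], sign=+1
I_A²/I_B² = (1/22)/(1/33) = 3/2

3/2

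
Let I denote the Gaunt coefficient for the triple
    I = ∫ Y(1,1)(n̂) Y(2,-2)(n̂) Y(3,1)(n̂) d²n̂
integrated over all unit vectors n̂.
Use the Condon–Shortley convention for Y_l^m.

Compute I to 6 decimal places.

-0.082589

Checks pass: Σm=0; 6 even; l₃=3∈[1,3].
(2·1+1)(2·2+1)(2·3+1) = 105
Δ: 0! 2! 4! / 7! → 1/105
sum: t=0:+1/4 = 1/4
3j²(1 2 3; 0 0 0) = Δ·Π!·Σ² = 3/35  (sign -1)
sum: t=0:+1/48 = 1/48
3j²(1 2 3; 1 -2 1) = Δ·Π!·Σ² = 1/105  (sign +1)
combine: 4πI² = 105·3/35·1/105 = 3/35
take √, sign -1: I = -0.08258890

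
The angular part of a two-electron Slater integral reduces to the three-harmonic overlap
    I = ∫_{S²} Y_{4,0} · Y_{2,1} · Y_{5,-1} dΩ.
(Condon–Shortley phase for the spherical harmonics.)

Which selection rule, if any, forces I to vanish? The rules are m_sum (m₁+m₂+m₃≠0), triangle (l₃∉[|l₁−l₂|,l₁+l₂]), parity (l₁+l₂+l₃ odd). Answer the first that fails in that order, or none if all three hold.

parity

Σmᵢ = 0  ✓
l₃∈[|l₁−l₂|,l₁+l₂]=[2,6], have l₃=5  ✓
Σlᵢ = 11 ⇒ odd  ✗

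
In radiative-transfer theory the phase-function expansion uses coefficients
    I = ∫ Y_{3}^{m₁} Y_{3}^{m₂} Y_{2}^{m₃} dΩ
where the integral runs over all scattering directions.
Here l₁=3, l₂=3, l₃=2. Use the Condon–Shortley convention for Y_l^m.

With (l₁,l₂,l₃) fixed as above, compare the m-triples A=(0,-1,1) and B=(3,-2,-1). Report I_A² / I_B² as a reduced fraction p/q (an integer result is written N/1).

2/25

l's match ⇒ only the (l;m) 3-j factors differ between A and B.
A: triangle coeff Δ(3,3,2) = 1/3780; Σ_t [1,2]: t=1:−1/12 t=2:+1/8 = 1/24; (3j)²=1/210 [(3 3 2; 0 -1 1)], sign=-1
B: triangle coeff Δ(3,3,2) = 1/3780; Σ_t [0,0]: t=0:+1/48 = 1/48; (3j)²=5/84 [(3 3 2; 3 -2 -1)], sign=-1
I_A²/I_B² = (1/210)/(5/84) = 2/25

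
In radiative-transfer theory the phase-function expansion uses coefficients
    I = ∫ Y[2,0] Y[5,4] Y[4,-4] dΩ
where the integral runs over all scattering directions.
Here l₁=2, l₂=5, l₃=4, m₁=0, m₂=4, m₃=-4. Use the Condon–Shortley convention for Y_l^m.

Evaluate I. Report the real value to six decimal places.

0.000000

l₁+l₂+l₃=11 is odd: 3j(l;000)=0 ⇒ I=0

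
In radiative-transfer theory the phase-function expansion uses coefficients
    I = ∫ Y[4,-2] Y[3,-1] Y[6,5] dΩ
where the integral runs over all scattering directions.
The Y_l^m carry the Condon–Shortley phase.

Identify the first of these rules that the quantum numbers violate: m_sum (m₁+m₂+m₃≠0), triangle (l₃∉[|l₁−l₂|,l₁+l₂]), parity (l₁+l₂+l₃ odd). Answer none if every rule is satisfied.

m_sum

Σmᵢ = 2  ✗
l₃∈[|l₁−l₂|,l₁+l₂]=[1,7], have l₃=6
Σlᵢ = 13 ⇒ odd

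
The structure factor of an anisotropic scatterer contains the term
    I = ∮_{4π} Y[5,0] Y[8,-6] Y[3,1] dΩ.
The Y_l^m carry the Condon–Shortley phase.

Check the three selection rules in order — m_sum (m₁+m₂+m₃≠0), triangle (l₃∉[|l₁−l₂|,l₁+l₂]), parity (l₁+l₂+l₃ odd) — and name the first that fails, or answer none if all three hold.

Σmᵢ = -5  ✗
l₃∈[|l₁−l₂|,l₁+l₂]=[3,13], have l₃=3
Σlᵢ = 16 ⇒ even

m_sum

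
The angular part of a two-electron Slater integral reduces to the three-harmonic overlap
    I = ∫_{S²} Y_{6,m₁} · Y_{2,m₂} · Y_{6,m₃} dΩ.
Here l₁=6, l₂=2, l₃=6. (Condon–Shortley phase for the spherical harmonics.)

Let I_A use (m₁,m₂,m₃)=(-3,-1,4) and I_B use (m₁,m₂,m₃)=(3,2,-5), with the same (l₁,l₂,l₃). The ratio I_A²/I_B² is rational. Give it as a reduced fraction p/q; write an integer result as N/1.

49/22

l's match ⇒ only the (l;m) 3-j factors differ between A and B.
A: triangle coeff Δ(6,2,6) = 1/90090; Σ_t [0,1]: t=0:+1/725760 t=1:−1/161280 = -1/207360; (3j)²=7/286 [(6 2 6; -3 -1 4)], sign=-1
B: triangle coeff Δ(6,2,6) = 1/90090; Σ_t [2,2]: t=2:+1/1451520 = 1/1451520; (3j)²=1/91 [(6 2 6; 3 2 -5)], sign=-1
I_A²/I_B² = (7/286)/(1/91) = 49/22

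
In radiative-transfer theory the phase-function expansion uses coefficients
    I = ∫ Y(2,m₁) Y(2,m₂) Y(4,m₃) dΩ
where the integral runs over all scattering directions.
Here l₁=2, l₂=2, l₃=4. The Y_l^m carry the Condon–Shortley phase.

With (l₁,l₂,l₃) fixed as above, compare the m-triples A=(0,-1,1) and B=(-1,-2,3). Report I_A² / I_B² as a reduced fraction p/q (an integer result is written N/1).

Same 2,2,4: normalisation and zero-m 3j drop out of the ratio.
A: Δ: 0! 4! 4! / 9! → 1/630; sum: t=0:+1/24 = 1/24; 3j²(2 2 4; 0 -1 1) = Δ·Π!·Σ² = 1/21  (sign -1)
B: Δ: 0! 4! 4! / 9! → 1/630; sum: t=0:+1/144 = 1/144; 3j²(2 2 4; -1 -2 3) = Δ·Π!·Σ² = 1/18  (sign -1)
I_A²/I_B² = (1/21)/(1/18) = 6/7

6/7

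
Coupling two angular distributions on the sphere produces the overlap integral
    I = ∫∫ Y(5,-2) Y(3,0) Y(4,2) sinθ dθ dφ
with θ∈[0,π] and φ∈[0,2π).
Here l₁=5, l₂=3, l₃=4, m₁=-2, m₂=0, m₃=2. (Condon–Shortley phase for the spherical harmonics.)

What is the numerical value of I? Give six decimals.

0.022664

m-sum 0 ✓  L=12 even ✓  2≤4≤8 ✓
Π(2lᵢ+1) = 11×7×9 = 693
triangle coeff Δ(5,3,4) = 1/180180
Σ_t [1,3]: t=1:−1/576 t=2:+1/144 t=3:−1/576 = 1/288
(3j)²=20/1001 [(5 3 4; 0 0 0)], sign=+1
Σ_t [1,3]: t=1:−1/8640 t=2:+1/480 t=3:−1/576 = 1/4320
(3j)²=1/2145 [(5 3 4; -2 0 2)], sign=+1
⇒ 4πI² = 12/1859
I = (+1)√(12/1859/(4π)) = 0.02266449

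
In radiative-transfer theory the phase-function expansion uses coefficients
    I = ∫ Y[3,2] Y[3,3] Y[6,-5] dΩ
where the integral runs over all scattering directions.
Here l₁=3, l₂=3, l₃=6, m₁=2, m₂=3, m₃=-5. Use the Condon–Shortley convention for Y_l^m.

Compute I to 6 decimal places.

-0.254801

Rules hold: Σm=0, L=12 even, 0≤6≤6.
N = 7·7·13 = 637
Δ = 0!·6!·6!/13! = 1/12012
Racah Σ t=0..0: t=0:+1/1296 = 1/1296
⇒ 3j(3 3 6; 0 0 0)² = 100/3003, sgn +1
Racah Σ t=0..0: t=0:+1/86400 = 1/86400
⇒ 3j(3 3 6; 2 3 -5)² = 1/26, sgn -1
4πI² = N·(3j₀)²·(3jₘ)² = 350/429
I = -1·√(0.815851/4π) = -0.25480060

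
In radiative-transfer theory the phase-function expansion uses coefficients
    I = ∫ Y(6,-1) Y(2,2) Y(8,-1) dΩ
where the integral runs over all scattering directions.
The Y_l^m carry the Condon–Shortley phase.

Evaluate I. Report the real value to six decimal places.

-0.095258

m-sum 0 ✓  L=16 even ✓  4≤8≤8 ✓
Π(2lᵢ+1) = 13×5×17 = 1105
triangle coeff Δ(6,2,8) = 1/30940
Σ_t [0,0]: t=0:+1/2073600 = 1/2073600
(3j)²=28/1105 [(6 2 8; 0 0 0)], sign=+1
Σ_t [0,0]: t=0:+1/14515200 = 1/14515200
(3j)²=9/2210 [(6 2 8; -1 2 -1)], sign=-1
⇒ 4πI² = 126/1105
I = (-1)√(126/1105/(4π)) = -0.09525750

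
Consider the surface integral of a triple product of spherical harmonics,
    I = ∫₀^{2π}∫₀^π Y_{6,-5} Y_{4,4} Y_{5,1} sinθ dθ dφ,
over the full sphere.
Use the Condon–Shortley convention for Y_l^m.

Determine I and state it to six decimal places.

Σlᵢ=15 odd — θ-integrand is odd under cosθ→−cosθ; I=0

0.000000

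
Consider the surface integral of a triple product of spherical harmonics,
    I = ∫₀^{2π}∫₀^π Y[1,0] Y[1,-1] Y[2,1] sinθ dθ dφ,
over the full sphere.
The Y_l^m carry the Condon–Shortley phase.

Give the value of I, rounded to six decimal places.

Checks pass: Σm=0; 4 even; l₃=2∈[0,2].
(2·1+1)(2·1+1)(2·2+1) = 45
Δ: 0! 2! 2! / 5! → 1/30
sum: t=0:+1/1 = 1/1
3j²(1 1 2; 0 0 0) = Δ·Π!·Σ² = 2/15  (sign +1)
sum: t=0:+1/2 = 1/2
3j²(1 1 2; 0 -1 1) = Δ·Π!·Σ² = 1/10  (sign -1)
combine: 4πI² = 45·2/15·1/10 = 3/5
take √, sign -1: I = -0.21850969

-0.218510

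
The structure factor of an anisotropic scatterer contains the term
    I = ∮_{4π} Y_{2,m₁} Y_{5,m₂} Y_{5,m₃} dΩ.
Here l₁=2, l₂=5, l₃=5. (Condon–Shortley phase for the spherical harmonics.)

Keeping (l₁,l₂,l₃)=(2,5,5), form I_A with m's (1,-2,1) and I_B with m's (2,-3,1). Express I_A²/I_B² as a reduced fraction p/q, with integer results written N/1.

3/8

Same 2,5,5: normalisation and zero-m 3j drop out of the ratio.
A: Δ: 2! 2! 8! / 13! → 1/38610; sum: t=0:+1/1440 t=1:−1/2880 = 1/2880; 3j²(2 5 5; 1 -2 1) = Δ·Π!·Σ² = 7/715  (sign +1)
B: Δ: 2! 2! 8! / 13! → 1/38610; sum: t=0:+1/5760 = 1/5760; 3j²(2 5 5; 2 -3 1) = Δ·Π!·Σ² = 56/2145  (sign +1)
I_A²/I_B² = (7/715)/(56/2145) = 3/8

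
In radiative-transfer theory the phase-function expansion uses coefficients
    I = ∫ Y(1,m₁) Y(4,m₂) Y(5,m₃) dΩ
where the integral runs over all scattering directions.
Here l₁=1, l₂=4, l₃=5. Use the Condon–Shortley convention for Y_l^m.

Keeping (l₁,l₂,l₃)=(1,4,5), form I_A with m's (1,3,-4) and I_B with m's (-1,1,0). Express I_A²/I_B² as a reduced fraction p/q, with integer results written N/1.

18/5

Shared (l₁,l₂,l₃)=(1,4,5): N and (l;000)² cancel in I_A²/I_B².
A: Δ = 0!·2!·8!/11! = 1/495; Racah Σ t=0..0: t=0:+1/10080 = 1/10080; ⇒ 3j(1 4 5; 1 3 -4)² = 4/55, sgn -1
B: Δ = 0!·2!·8!/11! = 1/495; Racah Σ t=0..0: t=0:+1/1440 = 1/1440; ⇒ 3j(1 4 5; -1 1 0)² = 2/99, sgn -1
I_A²/I_B² = (4/55)/(2/99) = 18/5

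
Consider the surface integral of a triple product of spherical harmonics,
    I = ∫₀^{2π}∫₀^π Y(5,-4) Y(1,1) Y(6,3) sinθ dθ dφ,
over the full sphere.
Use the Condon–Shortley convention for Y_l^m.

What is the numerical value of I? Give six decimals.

m-sum 0 ✓  L=12 even ✓  4≤6≤6 ✓
Π(2lᵢ+1) = 11×3×13 = 429
triangle coeff Δ(5,1,6) = 1/858
Σ_t [0,0]: t=0:+1/14400 = 1/14400
(3j)²=6/143 [(5 1 6; 0 0 0)], sign=+1
Σ_t [0,0]: t=0:+1/725760 = 1/725760
(3j)²=1/286 [(5 1 6; -4 1 3)], sign=-1
⇒ 4πI² = 9/143
I = (-1)√(9/143/(4π)) = -0.07076985

-0.070770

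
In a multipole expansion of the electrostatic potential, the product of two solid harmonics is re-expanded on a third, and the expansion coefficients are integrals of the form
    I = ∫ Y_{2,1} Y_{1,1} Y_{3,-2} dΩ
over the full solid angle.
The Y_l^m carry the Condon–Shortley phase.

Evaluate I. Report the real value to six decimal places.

0.261169

m-sum 0 ✓  L=6 even ✓  1≤3≤3 ✓
Π(2lᵢ+1) = 5×3×7 = 105
triangle coeff Δ(2,1,3) = 1/105
Σ_t [0,0]: t=0:+1/4 = 1/4
(3j)²=3/35 [(2 1 3; 0 0 0)], sign=-1
Σ_t [0,0]: t=0:+1/12 = 1/12
(3j)²=2/21 [(2 1 3; 1 1 -2)], sign=-1
⇒ 4πI² = 6/7
I = (+1)√(6/7/(4π)) = 0.26116903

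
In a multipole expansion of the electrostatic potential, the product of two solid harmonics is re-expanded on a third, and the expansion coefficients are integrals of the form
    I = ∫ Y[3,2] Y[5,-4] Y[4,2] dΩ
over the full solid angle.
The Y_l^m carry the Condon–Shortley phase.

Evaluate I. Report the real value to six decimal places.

0.143343

Checks pass: Σm=0; 12 even; l₃=4∈[2,8].
(2·3+1)(2·5+1)(2·4+1) = 693
Δ: 4! 2! 6! / 13! → 1/180180
sum: t=1:−1/576 t=2:+1/144 t=3:−1/576 = 1/288
3j²(3 5 4; 0 0 0) = Δ·Π!·Σ² = 20/1001  (sign +1)
sum: t=0:+1/2880 t=1:−1/8640 = 1/4320
3j²(3 5 4; 2 -4 2) = Δ·Π!·Σ² = 8/429  (sign +1)
combine: 4πI² = 693·20/1001·8/429 = 480/1859
take √, sign +1: I = 0.14334284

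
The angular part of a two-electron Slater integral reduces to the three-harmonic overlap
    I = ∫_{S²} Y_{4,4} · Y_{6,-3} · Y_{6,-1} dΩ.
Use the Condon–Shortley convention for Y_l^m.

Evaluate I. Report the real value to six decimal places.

-0.167630

Rules hold: Σm=0, L=16 even, 2≤6≤10.
N = 9·13·13 = 1521
Δ = 4!·4!·8!/17! = 1/15315300
Racah Σ t=0..4: t=0:+1/829440 t=1:−1/25920 t=2:+1/9216 t=3:−1/25920 t=4:+1/829440 = 7/207360
⇒ 3j(4 6 6; 0 0 0)² = 28/2431, sgn +1
Racah Σ t=0..0: t=0:+1/414720 = 1/414720
⇒ 3j(4 6 6; 4 -3 -1)² = 49/2431, sgn -1
4πI² = N·(3j₀)²·(3jₘ)² = 12348/34969
I = -1·√(0.353113/4π) = -0.16763001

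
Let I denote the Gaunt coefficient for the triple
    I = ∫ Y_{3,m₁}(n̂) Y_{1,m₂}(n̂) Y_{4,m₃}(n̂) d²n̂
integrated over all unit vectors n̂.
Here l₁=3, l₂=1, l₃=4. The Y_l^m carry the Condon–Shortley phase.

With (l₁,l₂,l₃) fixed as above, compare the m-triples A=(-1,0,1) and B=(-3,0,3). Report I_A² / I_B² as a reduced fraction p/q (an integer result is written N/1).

15/7

Same 3,1,4: normalisation and zero-m 3j drop out of the ratio.
A: Δ: 0! 6! 2! / 9! → 1/252; sum: t=0:+1/48 = 1/48; 3j²(3 1 4; -1 0 1) = Δ·Π!·Σ² = 5/84  (sign -1)
B: Δ: 0! 6! 2! / 9! → 1/252; sum: t=0:+1/720 = 1/720; 3j²(3 1 4; -3 0 3) = Δ·Π!·Σ² = 1/36  (sign -1)
I_A²/I_B² = (5/84)/(1/36) = 15/7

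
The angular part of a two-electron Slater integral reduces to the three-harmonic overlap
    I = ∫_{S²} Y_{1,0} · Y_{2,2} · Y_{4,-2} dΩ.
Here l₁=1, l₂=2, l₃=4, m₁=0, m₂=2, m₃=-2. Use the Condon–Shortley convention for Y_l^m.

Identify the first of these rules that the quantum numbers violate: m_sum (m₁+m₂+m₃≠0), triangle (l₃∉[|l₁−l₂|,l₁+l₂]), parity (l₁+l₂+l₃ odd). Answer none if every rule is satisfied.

azimuthal sum: 0 + 2 − 2 = 0  ✓
1 ≤ 4 ≤ 3 (triangle on l)  ✗
L = 1 + 2 + 4 = 7 (odd)

triangle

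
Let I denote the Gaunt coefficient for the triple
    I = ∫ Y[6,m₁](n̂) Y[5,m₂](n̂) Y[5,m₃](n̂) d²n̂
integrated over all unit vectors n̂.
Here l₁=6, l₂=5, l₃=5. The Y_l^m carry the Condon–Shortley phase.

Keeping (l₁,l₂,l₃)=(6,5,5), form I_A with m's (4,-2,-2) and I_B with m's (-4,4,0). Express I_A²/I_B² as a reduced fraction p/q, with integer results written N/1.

14/5

Same 6,5,5: normalisation and zero-m 3j drop out of the ratio.
A: Δ: 6! 6! 4! / 17! → 1/28588560; sum: t=0:+1/207360 t=1:−1/57600 t=2:+1/207360 = -1/129600; 3j²(6 5 5; 4 -2 -2) = Δ·Π!·Σ² = 168/12155  (sign +1)
B: Δ: 6! 6! 4! / 17! → 1/28588560; sum: t=5:−1/345600 t=6:+1/207360 = 1/518400; 3j²(6 5 5; -4 4 0) = Δ·Π!·Σ² = 12/2431  (sign -1)
I_A²/I_B² = (168/12155)/(12/2431) = 14/5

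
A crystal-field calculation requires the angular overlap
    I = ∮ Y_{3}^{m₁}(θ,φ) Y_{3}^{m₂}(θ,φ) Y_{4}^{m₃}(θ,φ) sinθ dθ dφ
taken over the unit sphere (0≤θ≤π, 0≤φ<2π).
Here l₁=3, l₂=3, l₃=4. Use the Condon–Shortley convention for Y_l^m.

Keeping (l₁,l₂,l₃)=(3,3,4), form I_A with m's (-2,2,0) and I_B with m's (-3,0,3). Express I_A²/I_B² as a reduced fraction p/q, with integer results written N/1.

Same 3,3,4: normalisation and zero-m 3j drop out of the ratio.
A: Δ: 2! 4! 4! / 11! → 1/34650; sum: t=1:−1/576 t=2:+1/72 = 7/576; 3j²(3 3 4; -2 2 0) = Δ·Π!·Σ² = 7/198  (sign +1)
B: Δ: 2! 4! 4! / 11! → 1/34650; sum: t=2:+1/288 = 1/288; 3j²(3 3 4; -3 0 3) = Δ·Π!·Σ² = 1/22  (sign -1)
I_A²/I_B² = (7/198)/(1/22) = 7/9

7/9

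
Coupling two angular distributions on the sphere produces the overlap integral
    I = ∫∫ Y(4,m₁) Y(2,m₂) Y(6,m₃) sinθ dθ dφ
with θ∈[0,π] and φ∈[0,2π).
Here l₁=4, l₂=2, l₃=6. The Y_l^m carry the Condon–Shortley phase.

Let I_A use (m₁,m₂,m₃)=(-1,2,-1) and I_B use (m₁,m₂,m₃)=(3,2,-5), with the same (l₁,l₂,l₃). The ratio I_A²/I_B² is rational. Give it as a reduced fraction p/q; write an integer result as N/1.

Same 4,2,6: normalisation and zero-m 3j drop out of the ratio.
A: Δ: 0! 8! 4! / 13! → 1/6435; sum: t=0:+1/17280 = 1/17280; 3j²(4 2 6; -1 2 -1) = Δ·Π!·Σ² = 7/1287  (sign -1)
B: Δ: 0! 8! 4! / 13! → 1/6435; sum: t=0:+1/120960 = 1/120960; 3j²(4 2 6; 3 2 -5) = Δ·Π!·Σ² = 2/39  (sign -1)
I_A²/I_B² = (7/1287)/(2/39) = 7/66

7/66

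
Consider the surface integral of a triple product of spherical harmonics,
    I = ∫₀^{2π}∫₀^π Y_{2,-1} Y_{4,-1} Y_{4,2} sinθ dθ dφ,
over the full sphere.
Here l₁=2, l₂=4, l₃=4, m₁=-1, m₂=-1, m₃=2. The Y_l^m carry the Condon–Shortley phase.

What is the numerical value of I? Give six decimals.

m-sum 0 ✓  L=10 even ✓  2≤4≤6 ✓
Π(2lᵢ+1) = 5×9×9 = 405
triangle coeff Δ(2,4,4) = 1/13860
Σ_t [0,2]: t=0:+1/192 t=1:−1/36 t=2:+1/192 = -5/288
(3j)²=20/693 [(2 4 4; 0 0 0)], sign=-1
Σ_t [1,2]: t=1:−1/96 t=2:+1/240 = -1/160
(3j)²=27/1540 [(2 4 4; -1 -1 2)], sign=-1
⇒ 4πI² = 1215/5929
I = (+1)√(1215/5929/(4π)) = 0.12770047

0.127700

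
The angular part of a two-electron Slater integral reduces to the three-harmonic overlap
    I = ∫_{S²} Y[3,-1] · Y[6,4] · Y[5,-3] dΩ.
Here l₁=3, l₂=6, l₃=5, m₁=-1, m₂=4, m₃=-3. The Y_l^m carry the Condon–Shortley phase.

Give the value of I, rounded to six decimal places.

0.113950

Rules hold: Σm=0, L=14 even, 3≤5≤9.
N = 7·13·11 = 1001
Δ = 4!·2!·8!/15! = 1/675675
Racah Σ t=1..3: t=1:−1/8640 t=2:+1/2304 t=3:−1/8640 = 7/34560
⇒ 3j(3 6 5; 0 0 0)² = 7/429, sgn -1
Racah Σ t=2..4: t=2:+1/322560 t=3:−1/30240 t=4:+1/69120 = -1/64512
⇒ 3j(3 6 5; -1 4 -3)² = 10/1001, sgn -1
4πI² = N·(3j₀)²·(3jₘ)² = 70/429
I = +1·√(0.16317/4π) = 0.11395029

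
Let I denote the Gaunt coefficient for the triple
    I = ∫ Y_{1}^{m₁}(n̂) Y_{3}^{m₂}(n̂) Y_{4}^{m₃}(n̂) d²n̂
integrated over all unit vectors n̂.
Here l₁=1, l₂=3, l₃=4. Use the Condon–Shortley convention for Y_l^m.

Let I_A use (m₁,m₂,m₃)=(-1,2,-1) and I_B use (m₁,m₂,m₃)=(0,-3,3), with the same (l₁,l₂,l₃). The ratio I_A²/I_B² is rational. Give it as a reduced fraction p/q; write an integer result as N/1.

3/7

Shared (l₁,l₂,l₃)=(1,3,4): N and (l;000)² cancel in I_A²/I_B².
A: Δ = 0!·2!·6!/9! = 1/252; Racah Σ t=0..0: t=0:+1/240 = 1/240; ⇒ 3j(1 3 4; -1 2 -1)² = 1/84, sgn -1
B: Δ = 0!·2!·6!/9! = 1/252; Racah Σ t=0..0: t=0:+1/720 = 1/720; ⇒ 3j(1 3 4; 0 -3 3)² = 1/36, sgn -1
I_A²/I_B² = (1/84)/(1/36) = 3/7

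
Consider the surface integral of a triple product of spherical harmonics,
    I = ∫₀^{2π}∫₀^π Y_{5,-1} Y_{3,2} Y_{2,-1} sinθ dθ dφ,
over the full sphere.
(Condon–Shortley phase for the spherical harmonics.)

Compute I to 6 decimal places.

Rules hold: Σm=0, L=10 even, 2≤2≤8.
N = 11·7·5 = 385
Δ = 6!·4!·0!/11! = 1/2310
Racah Σ t=3..3: t=3:−1/144 = -1/144
⇒ 3j(5 3 2; 0 0 0)² = 10/231, sgn -1
Racah Σ t=5..5: t=5:−1/720 = -1/720
⇒ 3j(5 3 2; -1 2 -1)² = 4/385, sgn +1
4πI² = N·(3j₀)²·(3jₘ)² = 40/231
I = -1·√(0.17316/4π) = -0.11738675

-0.117387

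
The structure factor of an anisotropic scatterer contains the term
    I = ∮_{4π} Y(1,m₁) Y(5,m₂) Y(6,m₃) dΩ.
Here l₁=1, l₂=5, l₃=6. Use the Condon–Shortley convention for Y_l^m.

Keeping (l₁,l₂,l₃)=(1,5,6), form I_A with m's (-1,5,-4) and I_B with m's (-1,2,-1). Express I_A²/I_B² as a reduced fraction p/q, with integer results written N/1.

1/10

Shared (l₁,l₂,l₃)=(1,5,6): N and (l;000)² cancel in I_A²/I_B².
A: Δ = 0!·2!·10!/13! = 1/858; Racah Σ t=0..0: t=0:+1/7257600 = 1/7257600; ⇒ 3j(1 5 6; -1 5 -4)² = 1/858, sgn +1
B: Δ = 0!·2!·10!/13! = 1/858; Racah Σ t=0..0: t=0:+1/60480 = 1/60480; ⇒ 3j(1 5 6; -1 2 -1)² = 5/429, sgn -1
I_A²/I_B² = (1/858)/(5/429) = 1/10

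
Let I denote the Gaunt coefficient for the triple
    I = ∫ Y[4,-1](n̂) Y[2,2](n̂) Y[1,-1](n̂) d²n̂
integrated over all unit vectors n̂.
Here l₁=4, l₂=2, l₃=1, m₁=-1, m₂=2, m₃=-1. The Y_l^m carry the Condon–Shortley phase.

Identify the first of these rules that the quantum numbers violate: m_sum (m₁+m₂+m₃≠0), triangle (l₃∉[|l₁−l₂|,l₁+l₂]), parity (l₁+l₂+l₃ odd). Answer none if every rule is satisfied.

triangle

Σmᵢ = 0  ✓
l₃∈[|l₁−l₂|,l₁+l₂]=[2,6], have l₃=1  ✗
Σlᵢ = 7 ⇒ odd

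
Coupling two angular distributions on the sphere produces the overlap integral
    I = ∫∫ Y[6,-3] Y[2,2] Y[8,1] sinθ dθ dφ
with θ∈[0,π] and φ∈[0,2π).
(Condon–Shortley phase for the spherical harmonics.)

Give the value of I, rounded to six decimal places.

Rules hold: Σm=0, L=16 even, 4≤8≤8.
N = 13·5·17 = 1105
Δ = 0!·12!·4!/17! = 1/30940
Racah Σ t=0..0: t=0:+1/2073600 = 1/2073600
⇒ 3j(6 2 8; 0 0 0)² = 28/1105, sgn +1
Racah Σ t=0..0: t=0:+1/52254720 = 1/52254720
⇒ 3j(6 2 8; -3 2 1)² = 1/884, sgn -1
4πI² = N·(3j₀)²·(3jₘ)² = 7/221
I = -1·√(0.0316742/4π) = -0.05020511

-0.050205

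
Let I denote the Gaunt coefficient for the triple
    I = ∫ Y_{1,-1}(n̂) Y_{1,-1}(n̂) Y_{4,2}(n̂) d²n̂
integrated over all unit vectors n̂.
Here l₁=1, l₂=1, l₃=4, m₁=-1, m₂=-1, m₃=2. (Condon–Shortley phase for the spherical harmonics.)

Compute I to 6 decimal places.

0.000000

l₃=4 ∉ [0,2] — triangle fails ⇒ I = 0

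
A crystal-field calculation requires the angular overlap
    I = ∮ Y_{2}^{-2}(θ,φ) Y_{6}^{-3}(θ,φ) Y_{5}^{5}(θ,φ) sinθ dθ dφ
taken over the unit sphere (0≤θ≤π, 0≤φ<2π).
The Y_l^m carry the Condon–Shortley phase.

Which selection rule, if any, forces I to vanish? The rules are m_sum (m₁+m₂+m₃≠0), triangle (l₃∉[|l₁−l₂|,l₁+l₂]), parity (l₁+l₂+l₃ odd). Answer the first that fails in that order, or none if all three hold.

azimuthal sum: -2 − 3 + 5 = 0  ✓
4 ≤ 5 ≤ 8 (triangle on l)  ✓
L = 2 + 6 + 5 = 13 (odd)  ✗

parity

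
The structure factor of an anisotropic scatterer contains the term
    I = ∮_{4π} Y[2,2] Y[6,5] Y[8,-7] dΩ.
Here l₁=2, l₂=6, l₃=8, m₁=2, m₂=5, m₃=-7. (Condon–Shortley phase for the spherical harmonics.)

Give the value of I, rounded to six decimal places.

-0.313531

Rules hold: Σm=0, L=16 even, 4≤8≤8.
N = 5·13·17 = 1105
Δ = 0!·4!·12!/17! = 1/30940
Racah Σ t=0..0: t=0:+1/2073600 = 1/2073600
⇒ 3j(2 6 8; 0 0 0)² = 28/1105, sgn +1
Racah Σ t=0..0: t=0:+1/958003200 = 1/958003200
⇒ 3j(2 6 8; 2 5 -7)² = 3/68, sgn -1
4πI² = N·(3j₀)²·(3jₘ)² = 21/17
I = -1·√(1.23529/4π) = -0.31353083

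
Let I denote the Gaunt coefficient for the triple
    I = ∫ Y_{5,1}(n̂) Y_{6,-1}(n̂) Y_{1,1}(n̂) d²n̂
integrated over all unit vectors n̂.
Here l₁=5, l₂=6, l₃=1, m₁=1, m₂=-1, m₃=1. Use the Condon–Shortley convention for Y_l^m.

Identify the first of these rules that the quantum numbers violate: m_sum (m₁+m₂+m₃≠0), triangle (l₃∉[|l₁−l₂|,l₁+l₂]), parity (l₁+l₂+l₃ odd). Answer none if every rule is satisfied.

Σmᵢ = 1  ✗
l₃∈[|l₁−l₂|,l₁+l₂]=[1,11], have l₃=1
Σlᵢ = 12 ⇒ even

m_sum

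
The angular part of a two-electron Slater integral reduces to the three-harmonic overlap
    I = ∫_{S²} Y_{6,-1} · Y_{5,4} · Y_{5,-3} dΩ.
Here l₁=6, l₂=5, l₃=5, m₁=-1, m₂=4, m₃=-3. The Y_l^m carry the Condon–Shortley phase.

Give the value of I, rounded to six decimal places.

Rules hold: Σm=0, L=16 even, 1≤5≤11.
N = 13·11·11 = 1573
Δ = 6!·6!·4!/17! = 1/28588560
Racah Σ t=1..5: t=1:−1/345600 t=2:+1/13824 t=3:−1/5184 t=4:+1/13824 t=5:−1/345600 = -7/129600
⇒ 3j(6 5 5; 0 0 0)² = 80/7293, sgn +1
Racah Σ t=5..6: t=5:−1/138240 t=6:+1/518400 = -11/2073600
⇒ 3j(6 5 5; -1 4 -3)² = 77/4420, sgn -1
4πI² = N·(3j₀)²·(3jₘ)² = 3388/11271
I = -1·√(0.300594/4π) = -0.15466268

-0.154663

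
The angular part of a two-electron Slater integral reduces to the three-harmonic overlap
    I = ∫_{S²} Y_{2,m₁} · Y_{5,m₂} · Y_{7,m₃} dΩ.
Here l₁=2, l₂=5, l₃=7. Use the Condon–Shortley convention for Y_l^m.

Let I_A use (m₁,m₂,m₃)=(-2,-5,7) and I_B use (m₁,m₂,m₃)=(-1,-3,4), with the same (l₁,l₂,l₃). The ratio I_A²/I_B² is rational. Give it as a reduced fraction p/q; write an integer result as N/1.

l's match ⇒ only the (l;m) 3-j factors differ between A and B.
A: triangle coeff Δ(2,5,7) = 1/15015; Σ_t [0,0]: t=0:+1/87091200 = 1/87091200; (3j)²=1/15 [(2 5 7; -2 -5 7)], sign=+1
B: triangle coeff Δ(2,5,7) = 1/15015; Σ_t [0,0]: t=0:+1/483840 = 1/483840; (3j)²=3/91 [(2 5 7; -1 -3 4)], sign=-1
I_A²/I_B² = (1/15)/(3/91) = 91/45

91/45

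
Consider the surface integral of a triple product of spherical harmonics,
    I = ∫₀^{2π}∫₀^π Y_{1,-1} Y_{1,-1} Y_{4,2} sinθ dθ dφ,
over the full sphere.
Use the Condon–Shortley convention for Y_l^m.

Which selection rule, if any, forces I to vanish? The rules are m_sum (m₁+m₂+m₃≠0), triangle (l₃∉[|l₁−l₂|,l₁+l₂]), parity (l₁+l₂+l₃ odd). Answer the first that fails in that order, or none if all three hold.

triangle

Σmᵢ = 0  ✓
l₃∈[|l₁−l₂|,l₁+l₂]=[0,2], have l₃=4  ✗
Σlᵢ = 6 ⇒ even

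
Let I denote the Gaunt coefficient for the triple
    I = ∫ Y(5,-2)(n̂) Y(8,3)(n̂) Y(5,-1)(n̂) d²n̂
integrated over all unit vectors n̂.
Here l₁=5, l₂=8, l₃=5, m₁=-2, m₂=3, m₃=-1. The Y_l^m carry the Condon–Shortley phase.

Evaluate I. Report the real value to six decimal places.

-0.105670

Rules hold: Σm=0, L=18 even, 3≤5≤13.
N = 11·17·11 = 2057
Δ = 8!·2!·8!/19! = 1/37413090
Racah Σ t=3..5: t=3:−1/1036800 t=4:+1/331776 t=5:−1/1036800 = 1/921600
⇒ 3j(5 8 5; 0 0 0)² = 490/46189, sgn -1
Racah Σ t=5..7: t=5:−1/2073600 t=6:+1/1036800 t=7:−1/5806080 = 1/3225600
⇒ 3j(5 8 5; -2 3 -1)² = 27/4199, sgn +1
4πI² = N·(3j₀)²·(3jₘ)² = 145530/1037153
I = -1·√(0.140317/4π) = -0.10566956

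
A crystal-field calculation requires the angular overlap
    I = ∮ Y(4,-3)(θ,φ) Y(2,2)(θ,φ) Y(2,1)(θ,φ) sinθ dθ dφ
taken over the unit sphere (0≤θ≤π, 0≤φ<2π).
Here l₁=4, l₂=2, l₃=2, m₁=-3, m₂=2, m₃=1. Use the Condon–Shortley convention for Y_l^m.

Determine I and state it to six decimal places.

Rules hold: Σm=0, L=8 even, 2≤2≤6.
N = 9·5·5 = 225
Δ = 4!·4!·0!/9! = 1/630
Racah Σ t=2..2: t=2:+1/16 = 1/16
⇒ 3j(4 2 2; 0 0 0)² = 2/35, sgn +1
Racah Σ t=4..4: t=4:+1/144 = 1/144
⇒ 3j(4 2 2; -3 2 1)² = 1/18, sgn -1
4πI² = N·(3j₀)²·(3jₘ)² = 5/7
I = -1·√(0.714286/4π) = -0.23841361

-0.238414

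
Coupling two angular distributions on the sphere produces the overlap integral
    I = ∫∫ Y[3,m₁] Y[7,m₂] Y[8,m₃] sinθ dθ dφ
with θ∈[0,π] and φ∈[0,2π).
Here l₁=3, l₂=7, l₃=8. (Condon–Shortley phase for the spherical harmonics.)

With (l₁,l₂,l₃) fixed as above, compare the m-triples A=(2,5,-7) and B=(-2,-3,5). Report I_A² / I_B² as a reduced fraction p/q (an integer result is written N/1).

875/176

Shared (l₁,l₂,l₃)=(3,7,8): N and (l;000)² cancel in I_A²/I_B².
A: Δ = 2!·4!·12!/19! = 1/5290740; Racah Σ t=0..1: t=0:+1/5748019200 t=1:−1/958003200 = -1/1149603840; ⇒ 3j(3 7 8; 2 5 -7)² = 125/5814, sgn +1
B: Δ = 2!·4!·12!/19! = 1/5290740; Racah Σ t=1..2: t=1:−1/52254720 t=2:+1/87091200 = -1/130636800; ⇒ 3j(3 7 8; -2 -3 5)² = 88/20349, sgn +1
I_A²/I_B² = (125/5814)/(88/20349) = 875/176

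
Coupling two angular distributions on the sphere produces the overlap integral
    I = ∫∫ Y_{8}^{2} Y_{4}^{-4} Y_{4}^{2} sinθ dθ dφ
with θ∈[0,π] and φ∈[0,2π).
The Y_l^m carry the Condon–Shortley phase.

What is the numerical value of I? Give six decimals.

Rules hold: Σm=0, L=16 even, 4≤4≤12.
N = 17·9·9 = 1377
Δ = 8!·8!·0!/17! = 1/218790
Racah Σ t=4..4: t=4:+1/331776 = 1/331776
⇒ 3j(8 4 4; 0 0 0)² = 490/21879, sgn +1
Racah Σ t=0..0: t=0:+1/58060800 = 1/58060800
⇒ 3j(8 4 4; 2 -4 2)² = 1/4862, sgn +1
4πI² = N·(3j₀)²·(3jₘ)² = 2205/347633
I = +1·√(0.0063429/4π) = 0.02246668

0.022467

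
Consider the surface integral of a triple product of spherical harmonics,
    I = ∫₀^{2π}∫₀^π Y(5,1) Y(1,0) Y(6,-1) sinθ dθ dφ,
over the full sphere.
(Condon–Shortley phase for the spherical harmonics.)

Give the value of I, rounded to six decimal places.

-0.241725

Checks pass: Σm=0; 12 even; l₃=6∈[4,6].
(2·5+1)(2·1+1)(2·6+1) = 429
Δ: 0! 10! 2! / 13! → 1/858
sum: t=0:+1/14400 = 1/14400
3j²(5 1 6; 0 0 0) = Δ·Π!·Σ² = 6/143  (sign +1)
sum: t=0:+1/17280 = 1/17280
3j²(5 1 6; 1 0 -1) = Δ·Π!·Σ² = 35/858  (sign -1)
combine: 4πI² = 429·6/143·35/858 = 105/143
take √, sign -1: I = -0.24172507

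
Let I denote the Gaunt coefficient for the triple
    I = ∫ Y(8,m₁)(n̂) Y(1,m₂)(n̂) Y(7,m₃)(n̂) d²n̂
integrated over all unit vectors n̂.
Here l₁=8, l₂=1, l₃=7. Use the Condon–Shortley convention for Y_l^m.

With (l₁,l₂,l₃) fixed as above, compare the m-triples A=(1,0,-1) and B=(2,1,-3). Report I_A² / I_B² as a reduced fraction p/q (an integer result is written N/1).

Shared (l₁,l₂,l₃)=(8,1,7): N and (l;000)² cancel in I_A²/I_B².
A: Δ = 2!·14!·0!/17! = 1/2040; Racah Σ t=1..1: t=1:−1/29030400 = -1/29030400; ⇒ 3j(8 1 7; 1 0 -1)² = 21/680, sgn -1
B: Δ = 2!·14!·0!/17! = 1/2040; Racah Σ t=2..2: t=2:+1/174182400 = 1/174182400; ⇒ 3j(8 1 7; 2 1 -3)² = 1/136, sgn +1
I_A²/I_B² = (21/680)/(1/136) = 21/5

21/5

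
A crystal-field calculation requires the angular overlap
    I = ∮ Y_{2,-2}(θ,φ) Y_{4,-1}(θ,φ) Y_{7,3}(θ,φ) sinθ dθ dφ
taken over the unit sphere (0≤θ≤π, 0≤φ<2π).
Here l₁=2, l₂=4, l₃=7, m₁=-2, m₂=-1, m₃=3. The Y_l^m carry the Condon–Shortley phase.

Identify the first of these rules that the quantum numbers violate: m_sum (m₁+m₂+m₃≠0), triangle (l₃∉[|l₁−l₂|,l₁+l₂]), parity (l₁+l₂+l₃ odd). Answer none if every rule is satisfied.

m₁+m₂+m₃ = -2 − 1 + 3 = 0  ✓
triangle: |2−4|=2 ≤ l₃=7 ≤ 2+4=6  ✗
parity: l₁+l₂+l₃ = 13 is odd

triangle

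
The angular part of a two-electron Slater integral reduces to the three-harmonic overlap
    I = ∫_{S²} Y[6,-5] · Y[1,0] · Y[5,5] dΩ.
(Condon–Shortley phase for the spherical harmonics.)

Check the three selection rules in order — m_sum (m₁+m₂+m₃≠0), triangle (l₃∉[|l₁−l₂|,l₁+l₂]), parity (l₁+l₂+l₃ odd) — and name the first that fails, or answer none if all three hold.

none

m₁+m₂+m₃ = -5 + 0 + 5 = 0  ✓
triangle: |6−1|=5 ≤ l₃=5 ≤ 6+1=7  ✓
parity: l₁+l₂+l₃ = 12 is even  ✓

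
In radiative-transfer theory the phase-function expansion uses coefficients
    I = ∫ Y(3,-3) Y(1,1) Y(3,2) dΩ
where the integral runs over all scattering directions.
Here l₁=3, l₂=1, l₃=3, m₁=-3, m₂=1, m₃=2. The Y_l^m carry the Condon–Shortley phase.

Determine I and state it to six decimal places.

L=7 odd ⇒ parity kills the (l;000) factor ⇒ I = 0

0.000000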